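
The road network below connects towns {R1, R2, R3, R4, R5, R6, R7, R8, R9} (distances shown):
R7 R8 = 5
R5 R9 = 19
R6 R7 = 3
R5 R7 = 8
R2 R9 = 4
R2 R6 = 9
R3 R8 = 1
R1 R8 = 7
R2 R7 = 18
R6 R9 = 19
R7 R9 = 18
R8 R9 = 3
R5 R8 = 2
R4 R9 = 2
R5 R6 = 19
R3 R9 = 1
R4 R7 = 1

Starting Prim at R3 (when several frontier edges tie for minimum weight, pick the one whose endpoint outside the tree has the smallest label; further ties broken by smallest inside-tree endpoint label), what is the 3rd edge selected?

Grow the tree from R3 using Prim:
Step 1: cheapest edge leaving the tree is R3 R8 (1); add R8.
Step 2: cheapest edge leaving the tree is R3 R9 (1); add R9.
Step 3: cheapest edge leaving the tree is R4 R9 (2); add R4.
Step 4: cheapest edge leaving the tree is R4 R7 (1); add R7.
Step 5: cheapest edge leaving the tree is R5 R8 (2); add R5.
Step 6: cheapest edge leaving the tree is R6 R7 (3); add R6.
Step 7: cheapest edge leaving the tree is R2 R9 (4); add R2.
Step 8: cheapest edge leaving the tree is R1 R8 (7); add R1.
The 3rd edge added is R4 R9.

R4-R9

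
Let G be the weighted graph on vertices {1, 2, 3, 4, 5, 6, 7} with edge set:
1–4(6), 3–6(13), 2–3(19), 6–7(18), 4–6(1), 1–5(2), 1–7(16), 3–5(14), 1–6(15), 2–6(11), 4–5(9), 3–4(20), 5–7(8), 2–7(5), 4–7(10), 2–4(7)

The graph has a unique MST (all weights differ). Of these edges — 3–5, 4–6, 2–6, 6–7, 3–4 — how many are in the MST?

Kruskal's algorithm — process edges by increasing weight (ties by edge label):
4–6 (1): add. Components now {1} {2} {3} {4,6} {5} {7}
1–5 (2): add. Components now {1,5} {2} {3} {4,6} {7}
2–7 (5): add. Components now {1,5} {2,7} {3} {4,6}
1–4 (6): add. Components now {1,4,5,6} {2,7} {3}
2–4 (7): add. Components now {1,2,4,5,6,7} {3}
5–7 (8): skip — 5 and 7 already connected.
4–5 (9): skip — 4 and 5 already connected.
4–7 (10): skip — 4 and 7 already connected.
2–6 (11): skip — 2 and 6 already connected.
3–6 (13): add. Components now {1,2,3,4,5,6,7}
MST edge set: {4–6, 1–5, 2–7, 1–4, 2–4, 3–6}.
Of the listed edges, {4–6} are in the MST → 1.

1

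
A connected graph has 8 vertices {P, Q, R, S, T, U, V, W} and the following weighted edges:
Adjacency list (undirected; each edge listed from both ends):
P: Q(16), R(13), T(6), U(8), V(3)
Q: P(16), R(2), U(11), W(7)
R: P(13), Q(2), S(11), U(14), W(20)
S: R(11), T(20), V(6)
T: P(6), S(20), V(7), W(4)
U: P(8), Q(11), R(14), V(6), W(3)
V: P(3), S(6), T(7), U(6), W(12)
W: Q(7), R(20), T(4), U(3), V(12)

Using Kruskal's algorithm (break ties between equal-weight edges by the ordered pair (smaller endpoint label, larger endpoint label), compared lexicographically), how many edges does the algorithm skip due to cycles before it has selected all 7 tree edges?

1

Kruskal: consider edges lightest-first.
Q R (2): add — endpoints in different components.
P V (3): add — endpoints in different components.
U W (3): add — endpoints in different components.
T W (4): add — endpoints in different components.
P T (6): add — endpoints in different components.
S V (6): add — endpoints in different components.
U V (6): skip — V and U already connected.
Q W (7): add — endpoints in different components.
Edges rejected before the tree was complete: 1.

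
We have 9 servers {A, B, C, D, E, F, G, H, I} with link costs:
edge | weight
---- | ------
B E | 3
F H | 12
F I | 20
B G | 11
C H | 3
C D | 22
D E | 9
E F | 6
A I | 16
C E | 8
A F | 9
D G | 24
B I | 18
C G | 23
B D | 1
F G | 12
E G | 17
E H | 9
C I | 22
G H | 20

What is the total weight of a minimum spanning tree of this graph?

Prim's algorithm from E:
Step 1: cheapest edge leaving the tree is B E (3); add B.
Step 2: cheapest edge leaving the tree is B D (1); add D.
Step 3: cheapest edge leaving the tree is E F (6); add F.
Step 4: cheapest edge leaving the tree is C E (8); add C.
Step 5: cheapest edge leaving the tree is C H (3); add H.
Step 6: cheapest edge leaving the tree is A F (9); add A.
Step 7: cheapest edge leaving the tree is B G (11); add G.
Step 8: cheapest edge leaving the tree is A I (16); add I.
MST edges: B E, B D, E F, C E, C H, A F, B G, A I; total weight 3+1+6+8+3+9+11+16 = 57.

57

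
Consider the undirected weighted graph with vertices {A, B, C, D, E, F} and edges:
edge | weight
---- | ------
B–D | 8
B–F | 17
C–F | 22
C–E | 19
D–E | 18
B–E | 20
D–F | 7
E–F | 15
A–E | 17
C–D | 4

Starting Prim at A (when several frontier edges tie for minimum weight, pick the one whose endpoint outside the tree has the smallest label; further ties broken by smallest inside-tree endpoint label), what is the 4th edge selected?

Prim, starting at A.
Step 1: frontier [A–E 17] → take A–E (17); add E.
Step 2: frontier [E–F 15, D–E 18, C–E 19, B–E 20] → take E–F (15); add F.
Step 3: frontier [D–E 18, C–E 19, B–E 20, D–F 7, B–F 17, C–F 22] → take D–F (7); add D.
Step 4: frontier [C–D 4, B–D 8, C–E 19, B–E 20, B–F 17, C–F 22] → take C–D (4); add C.
Step 5: frontier [B–D 8, B–E 20, B–F 17] → take B–D (8); add B.
The 4th edge added is C–D.

C-D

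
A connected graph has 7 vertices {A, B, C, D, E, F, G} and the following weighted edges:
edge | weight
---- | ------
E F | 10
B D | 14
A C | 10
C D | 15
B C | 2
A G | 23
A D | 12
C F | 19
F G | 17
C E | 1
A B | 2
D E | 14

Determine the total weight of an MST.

44

Grow the tree from C using Prim:
Step 1: frontier [C E 1, B C 2, A C 10, C D 15, C F 19] → take C E (1); add E.
Step 2: frontier [B C 2, A C 10, C D 15, C F 19, E F 10, D E 14] → take B C (2); add B.
Step 3: frontier [A B 2, B D 14, A C 10, C D 15, C F 19, E F 10, D E 14] → take A B (2); add A.
Step 4: frontier [A D 12, A G 23, B D 14, C D 15, C F 19, E F 10, D E 14] → take E F (10); add F.
Step 5: frontier [A D 12, A G 23, B D 14, C D 15, D E 14, F G 17] → take A D (12); add D.
Step 6: frontier [A G 23, F G 17] → take F G (17); add G.
MST edges: C E, B C, A B, E F, A D, F G; total weight 1+2+2+10+12+17 = 44.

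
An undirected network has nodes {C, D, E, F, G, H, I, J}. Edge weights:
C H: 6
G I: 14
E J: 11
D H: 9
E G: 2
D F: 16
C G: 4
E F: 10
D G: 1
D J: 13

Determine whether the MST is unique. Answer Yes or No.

Kruskal's algorithm — process edges by increasing weight (ties by edge label):
D G (1): add — endpoints in different components.
E G (2): add — endpoints in different components.
C G (4): add — endpoints in different components.
C H (6): add — endpoints in different components.
D H (9): skip — D and H already connected.
E F (10): add — endpoints in different components.
E J (11): add — endpoints in different components.
D J (13): skip — D and J already connected.
G I (14): add — endpoints in different components.
Every non-tree edge has weight strictly greater than the heaviest edge on the tree path between its endpoints, so the MST is unique.

Yes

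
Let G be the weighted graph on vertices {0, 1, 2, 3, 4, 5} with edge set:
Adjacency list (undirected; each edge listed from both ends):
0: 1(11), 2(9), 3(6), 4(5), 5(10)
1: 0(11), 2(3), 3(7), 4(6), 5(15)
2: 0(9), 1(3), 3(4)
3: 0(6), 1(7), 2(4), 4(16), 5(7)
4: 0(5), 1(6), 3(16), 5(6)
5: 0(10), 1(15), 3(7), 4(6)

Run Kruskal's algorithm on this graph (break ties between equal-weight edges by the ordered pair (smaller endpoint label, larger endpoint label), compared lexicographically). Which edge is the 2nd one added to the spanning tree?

2-3

Sort edges by weight, then run Kruskal:
1–2 (3): add — endpoints in different components.
2–3 (4): add — endpoints in different components.
0–4 (5): add — endpoints in different components.
0–3 (6): add — endpoints in different components.
1–4 (6): skip — 1 and 4 already connected.
4–5 (6): add — endpoints in different components.
The 2nd edge added is 2–3.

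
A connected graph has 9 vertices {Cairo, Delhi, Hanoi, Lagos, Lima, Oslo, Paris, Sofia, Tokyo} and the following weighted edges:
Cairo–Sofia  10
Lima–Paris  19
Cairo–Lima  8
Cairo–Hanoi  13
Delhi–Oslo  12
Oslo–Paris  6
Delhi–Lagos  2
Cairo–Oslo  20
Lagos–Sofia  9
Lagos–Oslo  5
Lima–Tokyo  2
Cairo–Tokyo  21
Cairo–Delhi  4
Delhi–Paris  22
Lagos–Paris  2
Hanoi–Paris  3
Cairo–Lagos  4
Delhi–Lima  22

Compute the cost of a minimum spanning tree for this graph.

35

Grow the tree from Lagos using Prim:
Step 1: cheapest edge leaving the tree is Delhi–Lagos (2); add Delhi.
Step 2: cheapest edge leaving the tree is Lagos–Paris (2); add Paris.
Step 3: cheapest edge leaving the tree is Hanoi–Paris (3); add Hanoi.
Step 4: cheapest edge leaving the tree is Cairo–Delhi (4); add Cairo.
Step 5: cheapest edge leaving the tree is Lagos–Oslo (5); add Oslo.
Step 6: cheapest edge leaving the tree is Cairo–Lima (8); add Lima.
Step 7: cheapest edge leaving the tree is Lima–Tokyo (2); add Tokyo.
Step 8: cheapest edge leaving the tree is Lagos–Sofia (9); add Sofia.
MST edges: Delhi–Lagos, Lagos–Paris, Hanoi–Paris, Cairo–Delhi, Lagos–Oslo, Cairo–Lima, Lima–Tokyo, Lagos–Sofia; total weight 2+2+3+4+5+8+2+9 = 35.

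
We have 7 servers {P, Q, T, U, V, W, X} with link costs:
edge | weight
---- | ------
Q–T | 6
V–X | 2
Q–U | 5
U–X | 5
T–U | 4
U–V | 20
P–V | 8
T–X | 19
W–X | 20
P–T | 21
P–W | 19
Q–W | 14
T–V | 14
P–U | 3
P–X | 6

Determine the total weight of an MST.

33

Sort edges by weight, then run Kruskal:
V–X (2): add — endpoints in different components.
P–U (3): add — endpoints in different components.
T–U (4): add — endpoints in different components.
Q–U (5): add — endpoints in different components.
U–X (5): add — endpoints in different components.
P–X (6): skip — X and P already connected.
Q–T (6): skip — T and Q already connected.
P–V (8): skip — V and P already connected.
Q–W (14): add — endpoints in different components.
MST edges: V–X, P–U, T–U, Q–U, U–X, Q–W; total weight 2+3+4+5+5+14 = 33.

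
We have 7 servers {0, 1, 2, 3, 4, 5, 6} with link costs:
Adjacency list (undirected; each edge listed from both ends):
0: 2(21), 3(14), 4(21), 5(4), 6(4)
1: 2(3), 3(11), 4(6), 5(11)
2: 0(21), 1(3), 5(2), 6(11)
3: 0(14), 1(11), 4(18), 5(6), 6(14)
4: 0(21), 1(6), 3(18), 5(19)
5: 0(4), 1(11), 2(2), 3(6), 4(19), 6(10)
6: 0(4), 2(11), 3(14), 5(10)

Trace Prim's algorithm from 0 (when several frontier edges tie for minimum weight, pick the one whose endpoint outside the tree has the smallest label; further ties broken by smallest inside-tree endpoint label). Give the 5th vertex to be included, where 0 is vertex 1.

Prim's algorithm from 0:
Step 1: cheapest edge leaving the tree is 0—5 (4); add 5.
Step 2: cheapest edge leaving the tree is 2—5 (2); add 2.
Step 3: cheapest edge leaving the tree is 1—2 (3); add 1.
Step 4: cheapest edge leaving the tree is 0—6 (4); add 6.
Step 5: cheapest edge leaving the tree is 3—5 (6); add 3.
Step 6: cheapest edge leaving the tree is 1—4 (6); add 4.
Vertex order: 0, 5, 2, 1, 6, 3, 4. The 5th vertex is 6.

6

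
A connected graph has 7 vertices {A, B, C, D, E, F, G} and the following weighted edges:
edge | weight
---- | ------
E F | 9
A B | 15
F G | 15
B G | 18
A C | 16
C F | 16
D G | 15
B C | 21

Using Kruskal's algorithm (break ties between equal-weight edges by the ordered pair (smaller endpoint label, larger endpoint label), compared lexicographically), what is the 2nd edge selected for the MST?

A-B

Kruskal: consider edges lightest-first.
E F (9): add. Components now {A} {B} {C} {D} {E,F} {G}
A B (15): add. Components now {A,B} {C} {D} {E,F} {G}
D G (15): add. Components now {A,B} {C} {D,G} {E,F}
F G (15): add. Components now {A,B} {C} {D,E,F,G}
A C (16): add. Components now {A,B,C} {D,E,F,G}
C F (16): add. Components now {A,B,C,D,E,F,G}
The 2nd edge added is A B.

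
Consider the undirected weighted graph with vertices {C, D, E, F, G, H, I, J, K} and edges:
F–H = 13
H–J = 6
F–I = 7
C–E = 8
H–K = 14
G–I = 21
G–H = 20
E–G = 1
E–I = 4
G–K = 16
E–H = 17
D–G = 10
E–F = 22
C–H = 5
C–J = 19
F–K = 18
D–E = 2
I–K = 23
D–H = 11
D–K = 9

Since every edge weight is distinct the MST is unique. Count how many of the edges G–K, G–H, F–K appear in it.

0

Sort edges by weight, then run Kruskal:
E–G (1): add — endpoints in different components.
D–E (2): add — endpoints in different components.
E–I (4): add — endpoints in different components.
C–H (5): add — endpoints in different components.
H–J (6): add — endpoints in different components.
F–I (7): add — endpoints in different components.
C–E (8): add — endpoints in different components.
D–K (9): add — endpoints in different components.
MST edge set: {E–G, D–E, E–I, C–H, H–J, F–I, C–E, D–K}.
Of the listed edges, {} are in the MST → 0.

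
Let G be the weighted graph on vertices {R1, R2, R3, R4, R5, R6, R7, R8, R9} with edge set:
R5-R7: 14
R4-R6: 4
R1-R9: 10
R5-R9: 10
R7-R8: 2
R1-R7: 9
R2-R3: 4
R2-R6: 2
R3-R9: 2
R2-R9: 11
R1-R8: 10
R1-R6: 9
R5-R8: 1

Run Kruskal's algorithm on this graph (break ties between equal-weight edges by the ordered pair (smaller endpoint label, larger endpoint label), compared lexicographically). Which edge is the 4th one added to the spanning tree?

Kruskal: consider edges lightest-first.
R5-R8 (1): add — endpoints in different components.
R2-R6 (2): add — endpoints in different components.
R3-R9 (2): add — endpoints in different components.
R7-R8 (2): add — endpoints in different components.
R2-R3 (4): add — endpoints in different components.
R4-R6 (4): add — endpoints in different components.
R1-R6 (9): add — endpoints in different components.
R1-R7 (9): add — endpoints in different components.
The 4th edge added is R7-R8.

R7-R8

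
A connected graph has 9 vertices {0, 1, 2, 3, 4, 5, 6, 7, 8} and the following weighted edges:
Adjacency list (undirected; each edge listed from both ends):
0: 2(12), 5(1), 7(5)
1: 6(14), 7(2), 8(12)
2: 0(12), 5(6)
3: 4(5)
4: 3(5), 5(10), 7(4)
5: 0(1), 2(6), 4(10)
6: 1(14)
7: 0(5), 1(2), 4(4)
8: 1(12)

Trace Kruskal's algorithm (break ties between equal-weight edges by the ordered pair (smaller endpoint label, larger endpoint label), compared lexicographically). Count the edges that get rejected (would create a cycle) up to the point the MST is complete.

Kruskal's algorithm — process edges by increasing weight (ties by edge label):
0-5 (1): add — endpoints in different components.
1-7 (2): add — endpoints in different components.
4-7 (4): add — endpoints in different components.
0-7 (5): add — endpoints in different components.
3-4 (5): add — endpoints in different components.
2-5 (6): add — endpoints in different components.
4-5 (10): skip — 4 and 5 already connected.
0-2 (12): skip — 0 and 2 already connected.
1-8 (12): add — endpoints in different components.
1-6 (14): add — endpoints in different components.
Edges rejected before the tree was complete: 2.

2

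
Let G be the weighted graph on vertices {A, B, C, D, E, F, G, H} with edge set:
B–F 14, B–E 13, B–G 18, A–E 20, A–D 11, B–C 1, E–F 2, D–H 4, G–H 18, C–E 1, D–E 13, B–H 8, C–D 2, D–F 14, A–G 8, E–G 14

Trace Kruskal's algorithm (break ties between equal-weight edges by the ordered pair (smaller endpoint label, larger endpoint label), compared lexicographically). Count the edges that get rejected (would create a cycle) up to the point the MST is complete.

Kruskal: consider edges lightest-first.
B–C (1): add — endpoints in different components.
C–E (1): add — endpoints in different components.
C–D (2): add — endpoints in different components.
E–F (2): add — endpoints in different components.
D–H (4): add — endpoints in different components.
A–G (8): add — endpoints in different components.
B–H (8): skip — B and H already connected.
A–D (11): add — endpoints in different components.
Edges rejected before the tree was complete: 1.

1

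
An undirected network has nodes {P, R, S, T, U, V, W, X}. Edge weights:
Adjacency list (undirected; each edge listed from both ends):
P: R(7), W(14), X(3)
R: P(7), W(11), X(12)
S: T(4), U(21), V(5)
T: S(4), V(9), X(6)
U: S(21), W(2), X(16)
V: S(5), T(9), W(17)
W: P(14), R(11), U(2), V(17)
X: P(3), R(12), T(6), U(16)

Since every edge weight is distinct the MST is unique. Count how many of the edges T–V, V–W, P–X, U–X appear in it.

Sort edges by weight, then run Kruskal:
U–W (2): add — endpoints in different components.
P–X (3): add — endpoints in different components.
S–T (4): add — endpoints in different components.
S–V (5): add — endpoints in different components.
T–X (6): add — endpoints in different components.
P–R (7): add — endpoints in different components.
T–V (9): skip — T and V already connected.
R–W (11): add — endpoints in different components.
MST edge set: {U–W, P–X, S–T, S–V, T–X, P–R, R–W}.
Of the listed edges, {P–X} are in the MST → 1.

1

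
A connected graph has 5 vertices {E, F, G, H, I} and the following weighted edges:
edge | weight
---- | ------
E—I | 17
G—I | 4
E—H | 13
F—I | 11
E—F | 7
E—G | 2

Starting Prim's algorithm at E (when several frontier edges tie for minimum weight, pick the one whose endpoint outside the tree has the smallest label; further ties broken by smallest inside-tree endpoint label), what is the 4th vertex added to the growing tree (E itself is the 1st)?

F

Prim's algorithm from E:
Step 1: cheapest edge leaving the tree is E—G (2); add G.
Step 2: cheapest edge leaving the tree is G—I (4); add I.
Step 3: cheapest edge leaving the tree is E—F (7); add F.
Step 4: cheapest edge leaving the tree is E—H (13); add H.
Vertex order: E, G, I, F, H. The 4th vertex is F.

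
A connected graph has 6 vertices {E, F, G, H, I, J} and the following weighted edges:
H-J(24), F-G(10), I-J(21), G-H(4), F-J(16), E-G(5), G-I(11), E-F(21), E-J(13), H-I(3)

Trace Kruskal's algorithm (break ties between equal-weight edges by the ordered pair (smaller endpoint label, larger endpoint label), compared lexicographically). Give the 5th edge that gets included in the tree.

Kruskal: consider edges lightest-first.
H-I (3): add — endpoints in different components.
G-H (4): add — endpoints in different components.
E-G (5): add — endpoints in different components.
F-G (10): add — endpoints in different components.
G-I (11): skip — G and I already connected.
E-J (13): add — endpoints in different components.
The 5th edge added is E-J.

E-J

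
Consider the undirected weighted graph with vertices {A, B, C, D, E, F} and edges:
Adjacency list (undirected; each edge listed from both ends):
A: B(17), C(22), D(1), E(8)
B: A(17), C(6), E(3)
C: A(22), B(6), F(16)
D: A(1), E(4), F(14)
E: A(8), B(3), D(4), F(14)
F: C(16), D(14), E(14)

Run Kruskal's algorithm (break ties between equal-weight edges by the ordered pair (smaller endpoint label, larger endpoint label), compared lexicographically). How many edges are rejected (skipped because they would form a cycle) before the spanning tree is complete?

1

Kruskal's algorithm — process edges by increasing weight (ties by edge label):
A D (1): add — endpoints in different components.
B E (3): add — endpoints in different components.
D E (4): add — endpoints in different components.
B C (6): add — endpoints in different components.
A E (8): skip — A and E already connected.
D F (14): add — endpoints in different components.
Edges rejected before the tree was complete: 1.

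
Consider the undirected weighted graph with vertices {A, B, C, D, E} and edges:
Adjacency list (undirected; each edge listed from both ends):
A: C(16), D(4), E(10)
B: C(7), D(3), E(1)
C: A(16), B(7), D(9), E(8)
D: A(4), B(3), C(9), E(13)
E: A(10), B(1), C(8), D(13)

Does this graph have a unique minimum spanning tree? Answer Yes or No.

Yes

Kruskal's algorithm — process edges by increasing weight (ties by edge label):
B—E (1): add. Components now {A} {B,E} {C} {D}
B—D (3): add. Components now {A} {B,D,E} {C}
A—D (4): add. Components now {A,B,D,E} {C}
B—C (7): add. Components now {A,B,C,D,E}
Every non-tree edge has weight strictly greater than the heaviest edge on the tree path between its endpoints, so the MST is unique.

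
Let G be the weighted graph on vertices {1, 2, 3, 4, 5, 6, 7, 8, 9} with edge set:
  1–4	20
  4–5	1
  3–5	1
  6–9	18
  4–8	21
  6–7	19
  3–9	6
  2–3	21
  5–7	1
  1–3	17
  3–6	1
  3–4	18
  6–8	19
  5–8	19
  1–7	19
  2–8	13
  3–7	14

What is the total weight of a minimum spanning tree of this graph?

59

Kruskal's algorithm — process edges by increasing weight (ties by edge label):
3–5 (1): add — endpoints in different components.
3–6 (1): add — endpoints in different components.
4–5 (1): add — endpoints in different components.
5–7 (1): add — endpoints in different components.
3–9 (6): add — endpoints in different components.
2–8 (13): add — endpoints in different components.
3–7 (14): skip — 3 and 7 already connected.
1–3 (17): add — endpoints in different components.
3–4 (18): skip — 3 and 4 already connected.
6–9 (18): skip — 6 and 9 already connected.
1–7 (19): skip — 1 and 7 already connected.
5–8 (19): add — endpoints in different components.
MST edges: 3–5, 3–6, 4–5, 5–7, 3–9, 2–8, 1–3, 5–8; total weight 1+1+1+1+6+13+17+19 = 59.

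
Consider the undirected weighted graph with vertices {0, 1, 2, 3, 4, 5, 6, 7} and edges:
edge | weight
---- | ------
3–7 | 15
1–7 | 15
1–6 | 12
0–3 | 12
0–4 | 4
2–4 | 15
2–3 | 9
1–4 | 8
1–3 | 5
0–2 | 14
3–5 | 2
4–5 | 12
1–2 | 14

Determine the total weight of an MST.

55

Prim's algorithm from 5:
Step 1: frontier [3–5 2, 4–5 12] → take 3–5 (2); add 3.
Step 2: frontier [1–3 5, 2–3 9, 0–3 12, 3–7 15, 4–5 12] → take 1–3 (5); add 1.
Step 3: frontier [1–4 8, 1–6 12, 1–2 14, 1–7 15, 2–3 9, 0–3 12, 3–7 15, 4–5 12] → take 1–4 (8); add 4.
Step 4: frontier [1–6 12, 1–2 14, 1–7 15, 2–3 9, 0–3 12, 3–7 15, 0–4 4, 2–4 15] → take 0–4 (4); add 0.
Step 5: frontier [0–2 14, 1–6 12, 1–2 14, 1–7 15, 2–3 9, 3–7 15, 2–4 15] → take 2–3 (9); add 2.
Step 6: frontier [1–6 12, 1–7 15, 3–7 15] → take 1–6 (12); add 6.
Step 7: frontier [1–7 15, 3–7 15] → take 1–7 (15); add 7.
MST edges: 3–5, 1–3, 1–4, 0–4, 2–3, 1–6, 1–7; total weight 2+5+8+4+9+12+15 = 55.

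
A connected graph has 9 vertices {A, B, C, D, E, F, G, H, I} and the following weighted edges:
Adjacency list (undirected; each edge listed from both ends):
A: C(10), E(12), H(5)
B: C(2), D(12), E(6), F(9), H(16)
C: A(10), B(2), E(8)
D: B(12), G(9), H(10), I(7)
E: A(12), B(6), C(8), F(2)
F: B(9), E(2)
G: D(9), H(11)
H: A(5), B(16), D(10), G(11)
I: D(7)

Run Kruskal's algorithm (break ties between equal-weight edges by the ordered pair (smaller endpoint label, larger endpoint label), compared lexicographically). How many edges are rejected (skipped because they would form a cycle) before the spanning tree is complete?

2

Kruskal: consider edges lightest-first.
B–C (2): add — endpoints in different components.
E–F (2): add — endpoints in different components.
A–H (5): add — endpoints in different components.
B–E (6): add — endpoints in different components.
D–I (7): add — endpoints in different components.
C–E (8): skip — C and E already connected.
B–F (9): skip — B and F already connected.
D–G (9): add — endpoints in different components.
A–C (10): add — endpoints in different components.
D–H (10): add — endpoints in different components.
Edges rejected before the tree was complete: 2.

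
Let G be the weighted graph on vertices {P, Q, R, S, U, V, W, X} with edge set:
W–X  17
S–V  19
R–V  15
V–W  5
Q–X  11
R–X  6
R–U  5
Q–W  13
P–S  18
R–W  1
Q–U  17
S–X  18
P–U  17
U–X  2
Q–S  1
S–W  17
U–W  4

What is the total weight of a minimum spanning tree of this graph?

41

Prim, starting at Q.
Step 1: cheapest edge leaving the tree is Q–S (1); add S.
Step 2: cheapest edge leaving the tree is Q–X (11); add X.
Step 3: cheapest edge leaving the tree is U–X (2); add U.
Step 4: cheapest edge leaving the tree is U–W (4); add W.
Step 5: cheapest edge leaving the tree is R–W (1); add R.
Step 6: cheapest edge leaving the tree is V–W (5); add V.
Step 7: cheapest edge leaving the tree is P–U (17); add P.
MST edges: Q–S, Q–X, U–X, U–W, R–W, V–W, P–U; total weight 1+11+2+4+1+5+17 = 41.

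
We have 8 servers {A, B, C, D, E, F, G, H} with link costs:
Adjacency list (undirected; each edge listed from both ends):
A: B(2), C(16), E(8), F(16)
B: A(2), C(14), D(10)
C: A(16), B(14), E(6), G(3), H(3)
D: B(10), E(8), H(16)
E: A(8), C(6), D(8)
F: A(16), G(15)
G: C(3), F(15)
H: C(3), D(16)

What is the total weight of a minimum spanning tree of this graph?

Sort edges by weight, then run Kruskal:
A—B (2): add — endpoints in different components.
C—G (3): add — endpoints in different components.
C—H (3): add — endpoints in different components.
C—E (6): add — endpoints in different components.
A—E (8): add — endpoints in different components.
D—E (8): add — endpoints in different components.
B—D (10): skip — B and D already connected.
B—C (14): skip — B and C already connected.
F—G (15): add — endpoints in different components.
MST edges: A—B, C—G, C—H, C—E, A—E, D—E, F—G; total weight 2+3+3+6+8+8+15 = 45.

45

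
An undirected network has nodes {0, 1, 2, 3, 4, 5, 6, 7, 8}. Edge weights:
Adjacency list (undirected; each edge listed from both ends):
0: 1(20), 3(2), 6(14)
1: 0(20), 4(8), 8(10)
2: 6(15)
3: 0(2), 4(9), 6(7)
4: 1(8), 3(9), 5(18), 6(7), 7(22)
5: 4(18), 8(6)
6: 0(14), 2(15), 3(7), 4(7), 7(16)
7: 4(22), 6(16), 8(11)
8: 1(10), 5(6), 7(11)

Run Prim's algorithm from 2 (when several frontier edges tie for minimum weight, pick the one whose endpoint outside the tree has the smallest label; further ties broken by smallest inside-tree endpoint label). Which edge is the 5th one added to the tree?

Prim, starting at 2.
Step 1: frontier [2—6 15] → take 2—6 (15); add 6.
Step 2: frontier [3—6 7, 4—6 7, 0—6 14, 6—7 16] → take 3—6 (7); add 3.
Step 3: frontier [0—3 2, 3—4 9, 4—6 7, 0—6 14, 6—7 16] → take 0—3 (2); add 0.
Step 4: frontier [0—1 20, 3—4 9, 4—6 7, 6—7 16] → take 4—6 (7); add 4.
Step 5: frontier [0—1 20, 1—4 8, 4—5 18, 4—7 22, 6—7 16] → take 1—4 (8); add 1.
Step 6: frontier [1—8 10, 4—5 18, 4—7 22, 6—7 16] → take 1—8 (10); add 8.
Step 7: frontier [4—5 18, 4—7 22, 6—7 16, 5—8 6, 7—8 11] → take 5—8 (6); add 5.
Step 8: frontier [4—7 22, 6—7 16, 7—8 11] → take 7—8 (11); add 7.
The 5th edge added is 1—4.

1-4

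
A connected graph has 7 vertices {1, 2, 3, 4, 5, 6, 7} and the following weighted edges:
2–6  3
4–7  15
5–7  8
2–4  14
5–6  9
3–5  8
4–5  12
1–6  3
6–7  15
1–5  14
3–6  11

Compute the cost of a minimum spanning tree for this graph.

Kruskal's algorithm — process edges by increasing weight (ties by edge label):
1–6 (3): add — endpoints in different components.
2–6 (3): add — endpoints in different components.
3–5 (8): add — endpoints in different components.
5–7 (8): add — endpoints in different components.
5–6 (9): add — endpoints in different components.
3–6 (11): skip — 3 and 6 already connected.
4–5 (12): add — endpoints in different components.
MST edges: 1–6, 2–6, 3–5, 5–7, 5–6, 4–5; total weight 3+3+8+8+9+12 = 43.

43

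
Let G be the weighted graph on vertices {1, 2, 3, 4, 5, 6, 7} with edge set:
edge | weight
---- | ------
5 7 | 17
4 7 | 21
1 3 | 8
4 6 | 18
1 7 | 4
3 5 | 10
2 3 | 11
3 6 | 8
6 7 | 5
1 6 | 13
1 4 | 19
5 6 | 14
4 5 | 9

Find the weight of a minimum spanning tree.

Kruskal: consider edges lightest-first.
1 7 (4): add. Components now {1,7} {2} {3} {4} {5} {6}
6 7 (5): add. Components now {1,6,7} {2} {3} {4} {5}
1 3 (8): add. Components now {1,3,6,7} {2} {4} {5}
3 6 (8): skip — 3 and 6 already connected.
4 5 (9): add. Components now {1,3,6,7} {2} {4,5}
3 5 (10): add. Components now {1,3,4,5,6,7} {2}
2 3 (11): add. Components now {1,2,3,4,5,6,7}
MST edges: 1 7, 6 7, 1 3, 4 5, 3 5, 2 3; total weight 4+5+8+9+10+11 = 47.

47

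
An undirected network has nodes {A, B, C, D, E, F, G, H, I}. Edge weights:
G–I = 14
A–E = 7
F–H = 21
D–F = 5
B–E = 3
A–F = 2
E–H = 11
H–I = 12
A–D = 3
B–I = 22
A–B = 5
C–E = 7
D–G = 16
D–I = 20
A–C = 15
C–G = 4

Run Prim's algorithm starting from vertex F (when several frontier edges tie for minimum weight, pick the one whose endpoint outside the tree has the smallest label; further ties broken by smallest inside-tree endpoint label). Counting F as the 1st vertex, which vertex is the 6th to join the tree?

Prim, starting at F.
Step 1: cheapest edge leaving the tree is A–F (2); add A.
Step 2: cheapest edge leaving the tree is A–D (3); add D.
Step 3: cheapest edge leaving the tree is A–B (5); add B.
Step 4: cheapest edge leaving the tree is B–E (3); add E.
Step 5: cheapest edge leaving the tree is C–E (7); add C.
Step 6: cheapest edge leaving the tree is C–G (4); add G.
Step 7: cheapest edge leaving the tree is E–H (11); add H.
Step 8: cheapest edge leaving the tree is H–I (12); add I.
Vertex order: F, A, D, B, E, C, G, H, I. The 6th vertex is C.

C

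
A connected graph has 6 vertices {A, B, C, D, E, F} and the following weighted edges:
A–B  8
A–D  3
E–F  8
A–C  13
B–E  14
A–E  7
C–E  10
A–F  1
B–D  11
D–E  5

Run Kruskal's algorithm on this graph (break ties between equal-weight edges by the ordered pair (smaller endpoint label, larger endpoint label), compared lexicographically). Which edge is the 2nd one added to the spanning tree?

A-D

Kruskal's algorithm — process edges by increasing weight (ties by edge label):
A–F (1): add — endpoints in different components.
A–D (3): add — endpoints in different components.
D–E (5): add — endpoints in different components.
A–E (7): skip — A and E already connected.
A–B (8): add — endpoints in different components.
E–F (8): skip — E and F already connected.
C–E (10): add — endpoints in different components.
The 2nd edge added is A–D.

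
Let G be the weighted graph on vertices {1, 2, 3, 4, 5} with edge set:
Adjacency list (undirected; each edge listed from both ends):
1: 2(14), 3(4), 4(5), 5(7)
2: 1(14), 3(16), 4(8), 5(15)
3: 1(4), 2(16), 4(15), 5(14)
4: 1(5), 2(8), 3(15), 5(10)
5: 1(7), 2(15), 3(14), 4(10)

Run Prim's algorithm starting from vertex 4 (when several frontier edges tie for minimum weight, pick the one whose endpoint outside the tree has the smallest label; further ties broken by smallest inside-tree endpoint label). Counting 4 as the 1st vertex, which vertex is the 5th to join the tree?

Grow the tree from 4 using Prim:
Step 1: cheapest edge leaving the tree is 1–4 (5); add 1.
Step 2: cheapest edge leaving the tree is 1–3 (4); add 3.
Step 3: cheapest edge leaving the tree is 1–5 (7); add 5.
Step 4: cheapest edge leaving the tree is 2–4 (8); add 2.
Vertex order: 4, 1, 3, 5, 2. The 5th vertex is 2.

2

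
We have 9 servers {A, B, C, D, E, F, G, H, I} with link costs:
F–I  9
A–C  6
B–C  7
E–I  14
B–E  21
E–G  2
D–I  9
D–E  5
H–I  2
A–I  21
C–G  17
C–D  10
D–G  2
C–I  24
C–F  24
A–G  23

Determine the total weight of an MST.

47

Kruskal's algorithm — process edges by increasing weight (ties by edge label):
D–G (2): add — endpoints in different components.
E–G (2): add — endpoints in different components.
H–I (2): add — endpoints in different components.
D–E (5): skip — D and E already connected.
A–C (6): add — endpoints in different components.
B–C (7): add — endpoints in different components.
D–I (9): add — endpoints in different components.
F–I (9): add — endpoints in different components.
C–D (10): add — endpoints in different components.
MST edges: D–G, E–G, H–I, A–C, B–C, D–I, F–I, C–D; total weight 2+2+2+6+7+9+9+10 = 47.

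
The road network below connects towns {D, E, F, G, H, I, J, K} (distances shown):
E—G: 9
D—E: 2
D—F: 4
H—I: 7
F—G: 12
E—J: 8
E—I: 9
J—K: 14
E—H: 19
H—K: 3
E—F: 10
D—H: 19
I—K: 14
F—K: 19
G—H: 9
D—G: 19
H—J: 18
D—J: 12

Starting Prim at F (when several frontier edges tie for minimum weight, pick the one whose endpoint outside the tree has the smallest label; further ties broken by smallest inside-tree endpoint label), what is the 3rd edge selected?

Prim's algorithm from F:
Step 1: cheapest edge leaving the tree is D—F (4); add D.
Step 2: cheapest edge leaving the tree is D—E (2); add E.
Step 3: cheapest edge leaving the tree is E—J (8); add J.
Step 4: cheapest edge leaving the tree is E—G (9); add G.
Step 5: cheapest edge leaving the tree is G—H (9); add H.
Step 6: cheapest edge leaving the tree is H—K (3); add K.
Step 7: cheapest edge leaving the tree is H—I (7); add I.
The 3rd edge added is E—J.

E-J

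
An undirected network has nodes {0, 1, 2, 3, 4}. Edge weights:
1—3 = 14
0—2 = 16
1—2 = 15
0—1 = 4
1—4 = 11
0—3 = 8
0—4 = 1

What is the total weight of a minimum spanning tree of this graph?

28

Sort edges by weight, then run Kruskal:
0—4 (1): add — endpoints in different components.
0—1 (4): add — endpoints in different components.
0—3 (8): add — endpoints in different components.
1—4 (11): skip — 1 and 4 already connected.
1—3 (14): skip — 1 and 3 already connected.
1—2 (15): add — endpoints in different components.
MST edges: 0—4, 0—1, 0—3, 1—2; total weight 1+4+8+15 = 28.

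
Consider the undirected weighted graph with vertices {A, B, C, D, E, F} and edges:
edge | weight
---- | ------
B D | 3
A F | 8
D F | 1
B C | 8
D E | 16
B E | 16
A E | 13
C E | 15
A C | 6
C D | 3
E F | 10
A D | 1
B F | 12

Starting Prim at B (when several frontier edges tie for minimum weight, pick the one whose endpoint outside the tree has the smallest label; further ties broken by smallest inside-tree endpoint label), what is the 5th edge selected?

E-F

Prim's algorithm from B:
Step 1: frontier [B D 3, B C 8, B F 12, B E 16] → take B D (3); add D.
Step 2: frontier [B C 8, B F 12, B E 16, A D 1, D F 1, C D 3, D E 16] → take A D (1); add A.
Step 3: frontier [A C 6, A F 8, A E 13, B C 8, B F 12, B E 16, D F 1, C D 3, D E 16] → take D F (1); add F.
Step 4: frontier [A C 6, A E 13, B C 8, B E 16, C D 3, D E 16, E F 10] → take C D (3); add C.
Step 5: frontier [A E 13, B E 16, C E 15, D E 16, E F 10] → take E F (10); add E.
The 5th edge added is E F.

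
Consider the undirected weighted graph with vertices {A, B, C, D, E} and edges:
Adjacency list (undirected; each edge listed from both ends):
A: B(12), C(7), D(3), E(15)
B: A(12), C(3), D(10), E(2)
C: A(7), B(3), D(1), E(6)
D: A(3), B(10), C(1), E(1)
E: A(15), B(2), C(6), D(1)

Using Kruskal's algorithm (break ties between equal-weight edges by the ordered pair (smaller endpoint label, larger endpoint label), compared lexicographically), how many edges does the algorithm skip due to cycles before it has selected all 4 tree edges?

Kruskal's algorithm — process edges by increasing weight (ties by edge label):
C-D (1): add — endpoints in different components.
D-E (1): add — endpoints in different components.
B-E (2): add — endpoints in different components.
A-D (3): add — endpoints in different components.
Edges rejected before the tree was complete: 0.

0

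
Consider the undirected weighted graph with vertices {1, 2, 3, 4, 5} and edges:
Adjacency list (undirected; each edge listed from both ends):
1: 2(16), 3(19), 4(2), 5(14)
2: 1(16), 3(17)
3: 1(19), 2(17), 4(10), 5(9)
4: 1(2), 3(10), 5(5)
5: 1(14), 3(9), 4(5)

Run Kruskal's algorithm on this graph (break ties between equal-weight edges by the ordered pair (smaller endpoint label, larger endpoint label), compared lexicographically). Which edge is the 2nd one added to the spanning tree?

4-5

Kruskal: consider edges lightest-first.
1 4 (2): add — endpoints in different components.
4 5 (5): add — endpoints in different components.
3 5 (9): add — endpoints in different components.
3 4 (10): skip — 3 and 4 already connected.
1 5 (14): skip — 1 and 5 already connected.
1 2 (16): add — endpoints in different components.
The 2nd edge added is 4 5.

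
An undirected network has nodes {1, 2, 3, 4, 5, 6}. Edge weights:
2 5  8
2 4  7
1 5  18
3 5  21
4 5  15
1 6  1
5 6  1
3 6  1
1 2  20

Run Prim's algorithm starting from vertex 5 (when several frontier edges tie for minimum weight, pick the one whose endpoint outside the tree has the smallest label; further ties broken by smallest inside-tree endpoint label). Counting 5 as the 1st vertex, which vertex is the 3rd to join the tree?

1

Grow the tree from 5 using Prim:
Step 1: cheapest edge leaving the tree is 5 6 (1); add 6.
Step 2: cheapest edge leaving the tree is 1 6 (1); add 1.
Step 3: cheapest edge leaving the tree is 3 6 (1); add 3.
Step 4: cheapest edge leaving the tree is 2 5 (8); add 2.
Step 5: cheapest edge leaving the tree is 2 4 (7); add 4.
Vertex order: 5, 6, 1, 3, 2, 4. The 3rd vertex is 1.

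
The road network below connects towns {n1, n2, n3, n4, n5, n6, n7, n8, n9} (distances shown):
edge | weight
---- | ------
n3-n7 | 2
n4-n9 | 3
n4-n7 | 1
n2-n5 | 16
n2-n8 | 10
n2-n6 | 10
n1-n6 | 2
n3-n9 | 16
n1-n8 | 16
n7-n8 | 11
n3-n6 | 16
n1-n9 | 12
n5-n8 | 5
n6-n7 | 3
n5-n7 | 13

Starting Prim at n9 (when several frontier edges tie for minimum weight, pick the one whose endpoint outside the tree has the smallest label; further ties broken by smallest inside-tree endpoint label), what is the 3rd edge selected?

n3-n7

Prim, starting at n9.
Step 1: cheapest edge leaving the tree is n4-n9 (3); add n4.
Step 2: cheapest edge leaving the tree is n4-n7 (1); add n7.
Step 3: cheapest edge leaving the tree is n3-n7 (2); add n3.
Step 4: cheapest edge leaving the tree is n6-n7 (3); add n6.
Step 5: cheapest edge leaving the tree is n1-n6 (2); add n1.
Step 6: cheapest edge leaving the tree is n2-n6 (10); add n2.
Step 7: cheapest edge leaving the tree is n2-n8 (10); add n8.
Step 8: cheapest edge leaving the tree is n5-n8 (5); add n5.
The 3rd edge added is n3-n7.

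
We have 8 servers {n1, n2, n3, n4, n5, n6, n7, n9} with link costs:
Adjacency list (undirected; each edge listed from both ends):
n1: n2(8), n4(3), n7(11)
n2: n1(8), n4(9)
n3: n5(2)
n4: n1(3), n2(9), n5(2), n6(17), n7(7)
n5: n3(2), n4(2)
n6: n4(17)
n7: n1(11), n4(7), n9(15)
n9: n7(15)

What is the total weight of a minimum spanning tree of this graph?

Prim's algorithm from n5:
Step 1: frontier [n3-n5 2, n4-n5 2] → take n3-n5 (2); add n3.
Step 2: frontier [n4-n5 2] → take n4-n5 (2); add n4.
Step 3: frontier [n1-n4 3, n4-n7 7, n2-n4 9, n4-n6 17] → take n1-n4 (3); add n1.
Step 4: frontier [n1-n2 8, n1-n7 11, n4-n7 7, n2-n4 9, n4-n6 17] → take n4-n7 (7); add n7.
Step 5: frontier [n1-n2 8, n2-n4 9, n4-n6 17, n7-n9 15] → take n1-n2 (8); add n2.
Step 6: frontier [n4-n6 17, n7-n9 15] → take n7-n9 (15); add n9.
Step 7: frontier [n4-n6 17] → take n4-n6 (17); add n6.
MST edges: n3-n5, n4-n5, n1-n4, n4-n7, n1-n2, n7-n9, n4-n6; total weight 2+2+3+7+8+15+17 = 54.

54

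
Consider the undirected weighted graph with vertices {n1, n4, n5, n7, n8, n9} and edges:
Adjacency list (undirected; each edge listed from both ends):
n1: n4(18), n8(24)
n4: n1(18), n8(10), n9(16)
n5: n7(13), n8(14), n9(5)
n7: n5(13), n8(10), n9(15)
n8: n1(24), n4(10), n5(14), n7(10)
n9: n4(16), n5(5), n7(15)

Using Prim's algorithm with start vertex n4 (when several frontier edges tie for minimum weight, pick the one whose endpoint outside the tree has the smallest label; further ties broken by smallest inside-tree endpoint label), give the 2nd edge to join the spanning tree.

Prim's algorithm from n4:
Step 1: frontier [n4—n8 10, n4—n9 16, n1—n4 18] → take n4—n8 (10); add n8.
Step 2: frontier [n4—n9 16, n1—n4 18, n7—n8 10, n5—n8 14, n1—n8 24] → take n7—n8 (10); add n7.
Step 3: frontier [n4—n9 16, n1—n4 18, n5—n7 13, n7—n9 15, n5—n8 14, n1—n8 24] → take n5—n7 (13); add n5.
Step 4: frontier [n4—n9 16, n1—n4 18, n5—n9 5, n7—n9 15, n1—n8 24] → take n5—n9 (5); add n9.
Step 5: frontier [n1—n4 18, n1—n8 24] → take n1—n4 (18); add n1.
The 2nd edge added is n7—n8.

n7-n8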